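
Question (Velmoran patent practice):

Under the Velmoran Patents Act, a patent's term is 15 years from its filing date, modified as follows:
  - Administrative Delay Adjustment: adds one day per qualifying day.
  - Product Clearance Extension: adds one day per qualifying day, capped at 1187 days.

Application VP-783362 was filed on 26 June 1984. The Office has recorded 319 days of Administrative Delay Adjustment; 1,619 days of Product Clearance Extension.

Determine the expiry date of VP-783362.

Base term: filing date + 15 years → 26 June 1999.
Administrative Delay Adjustment: +319 days → 10 May 2000.
Product Clearance Extension: 1619 days claimed exceeds the 1187-day cap, so +1187 days → 10 August 2003.

August 10, 2003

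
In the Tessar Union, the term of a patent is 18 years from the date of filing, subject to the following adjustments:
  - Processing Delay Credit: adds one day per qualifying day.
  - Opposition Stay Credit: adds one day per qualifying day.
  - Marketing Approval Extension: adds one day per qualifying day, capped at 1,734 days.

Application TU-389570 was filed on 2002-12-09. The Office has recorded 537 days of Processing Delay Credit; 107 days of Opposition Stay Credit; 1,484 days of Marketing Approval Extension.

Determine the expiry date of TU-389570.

Base term: filing date + 18 years → 9 December 2020.
Processing Delay Credit: +537 days → 30 May 2022.
Opposition Stay Credit: +107 days → 14 September 2022.
Marketing Approval Extension: 1484 days (within the 1734-day cap) → +1484 days → 7 October 2026.

2026-10-07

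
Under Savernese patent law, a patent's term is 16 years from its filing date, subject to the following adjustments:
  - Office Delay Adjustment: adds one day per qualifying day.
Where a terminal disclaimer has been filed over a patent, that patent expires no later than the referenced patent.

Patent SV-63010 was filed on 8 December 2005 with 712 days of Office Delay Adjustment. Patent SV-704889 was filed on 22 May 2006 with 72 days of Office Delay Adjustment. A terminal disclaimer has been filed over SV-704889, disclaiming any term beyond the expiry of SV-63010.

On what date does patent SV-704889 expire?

2022-08-02

Natural term of SV-704889:
  Base: filing + 16 years → 22 May 2022.
  Office Delay Adjustment: +72 days → 2 August 2022.
Expiry of referenced patent SV-63010:
  Base: filing + 16 years → 8 December 2021.
  Office Delay Adjustment: +712 days → 20 November 2023.
Terminal disclaimer: SV-704889 expires on the earlier of 2 August 2022 and 20 November 2023.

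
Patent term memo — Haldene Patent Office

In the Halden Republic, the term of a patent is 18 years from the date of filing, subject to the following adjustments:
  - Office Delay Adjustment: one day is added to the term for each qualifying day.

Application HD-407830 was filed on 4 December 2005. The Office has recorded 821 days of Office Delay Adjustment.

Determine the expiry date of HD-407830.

Base term: filing date + 18 years → 4 December 2023.
Office Delay Adjustment: +821 days → 4 March 2026.

March 4, 2026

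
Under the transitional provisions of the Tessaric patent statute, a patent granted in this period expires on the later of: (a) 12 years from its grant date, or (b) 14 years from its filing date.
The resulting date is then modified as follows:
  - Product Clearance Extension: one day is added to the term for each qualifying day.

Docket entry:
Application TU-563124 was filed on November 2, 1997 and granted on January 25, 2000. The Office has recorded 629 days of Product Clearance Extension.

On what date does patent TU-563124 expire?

2013-10-15

(a) grant + 12 years → 25 January 2012.
(b) filing + 14 years → 2 November 2011.
Later of the two: 25 January 2012.
Product Clearance Extension: +629 days → 15 October 2013.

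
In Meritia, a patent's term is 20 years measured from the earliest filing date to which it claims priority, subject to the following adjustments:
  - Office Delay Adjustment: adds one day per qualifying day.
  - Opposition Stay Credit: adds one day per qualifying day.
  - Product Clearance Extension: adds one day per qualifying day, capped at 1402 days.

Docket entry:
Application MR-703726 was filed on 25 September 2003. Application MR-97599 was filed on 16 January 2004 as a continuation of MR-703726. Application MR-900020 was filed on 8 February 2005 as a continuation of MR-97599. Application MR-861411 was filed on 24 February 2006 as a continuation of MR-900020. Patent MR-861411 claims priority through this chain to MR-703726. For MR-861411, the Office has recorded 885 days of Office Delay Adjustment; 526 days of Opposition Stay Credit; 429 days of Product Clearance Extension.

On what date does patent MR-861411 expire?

2028-10-08

Earliest priority filing: 25 September 2003.
Base term: 25 September 2003 + 20 years → 25 September 2023.
Office Delay Adjustment: +885 days → 26 February 2026.
Opposition Stay Credit: +526 days → 6 August 2027.
Product Clearance Extension: 429 days (within the 1402-day cap) → +429 days → 8 October 2028.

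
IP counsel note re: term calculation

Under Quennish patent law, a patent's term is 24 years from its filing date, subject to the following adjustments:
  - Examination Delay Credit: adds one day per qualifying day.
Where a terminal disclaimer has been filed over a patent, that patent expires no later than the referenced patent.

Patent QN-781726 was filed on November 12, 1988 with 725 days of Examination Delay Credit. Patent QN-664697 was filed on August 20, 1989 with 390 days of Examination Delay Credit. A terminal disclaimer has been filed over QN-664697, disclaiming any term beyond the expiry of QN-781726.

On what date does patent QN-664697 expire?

September 14, 2014

Natural term of QN-664697:
  Base: filing + 24 years → 20 August 2013.
  Examination Delay Credit: +390 days → 14 September 2014.
Expiry of referenced patent QN-781726:
  Base: filing + 24 years → 12 November 2012.
  Examination Delay Credit: +725 days → 7 November 2014.
Terminal disclaimer: QN-664697 expires on the earlier of 14 September 2014 and 7 November 2014.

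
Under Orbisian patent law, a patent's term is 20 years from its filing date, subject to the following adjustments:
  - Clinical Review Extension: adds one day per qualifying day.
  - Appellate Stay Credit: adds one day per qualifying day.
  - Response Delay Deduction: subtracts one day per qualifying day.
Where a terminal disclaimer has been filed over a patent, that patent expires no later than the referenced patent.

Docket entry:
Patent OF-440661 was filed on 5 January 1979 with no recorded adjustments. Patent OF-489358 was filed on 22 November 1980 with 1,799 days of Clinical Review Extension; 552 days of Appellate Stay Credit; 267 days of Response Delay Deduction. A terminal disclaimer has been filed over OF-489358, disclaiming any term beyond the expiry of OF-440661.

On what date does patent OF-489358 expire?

January 5, 1999

Natural term of OF-489358:
  Base: filing + 20 years → 22 November 2000.
  Clinical Review Extension: +1799 days → 26 October 2005.
  Appellate Stay Credit: +552 days → 1 May 2007.
  Response Delay Deduction: −267 days → 7 August 2006.
Expiry of referenced patent OF-440661:
  Base: filing + 20 years → 5 January 1999.
Terminal disclaimer: OF-489358 expires on the earlier of 7 August 2006 and 5 January 1999.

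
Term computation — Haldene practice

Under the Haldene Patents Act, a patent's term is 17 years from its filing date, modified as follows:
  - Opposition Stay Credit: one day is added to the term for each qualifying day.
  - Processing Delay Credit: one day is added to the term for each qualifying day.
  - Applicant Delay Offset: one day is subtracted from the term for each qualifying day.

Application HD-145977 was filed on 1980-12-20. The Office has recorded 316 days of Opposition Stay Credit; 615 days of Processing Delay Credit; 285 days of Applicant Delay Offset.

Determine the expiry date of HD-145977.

Base term: filing date + 17 years → 20 December 1997.
Opposition Stay Credit: +316 days → 1 November 1998.
Processing Delay Credit: +615 days → 8 July 2000.
Applicant Delay Offset: −285 days → 27 September 1999.

September 27, 1999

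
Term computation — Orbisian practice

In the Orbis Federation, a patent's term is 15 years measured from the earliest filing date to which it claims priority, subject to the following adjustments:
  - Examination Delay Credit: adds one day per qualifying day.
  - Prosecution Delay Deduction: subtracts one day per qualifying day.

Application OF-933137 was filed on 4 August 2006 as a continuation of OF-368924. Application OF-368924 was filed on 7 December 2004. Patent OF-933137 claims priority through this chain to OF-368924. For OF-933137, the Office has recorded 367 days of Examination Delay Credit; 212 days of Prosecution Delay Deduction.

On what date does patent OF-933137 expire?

2020-05-10

Earliest priority filing: 7 December 2004.
Base term: 7 December 2004 + 15 years → 7 December 2019.
Examination Delay Credit: +367 days → 8 December 2020.
Prosecution Delay Deduction: −212 days → 10 May 2020.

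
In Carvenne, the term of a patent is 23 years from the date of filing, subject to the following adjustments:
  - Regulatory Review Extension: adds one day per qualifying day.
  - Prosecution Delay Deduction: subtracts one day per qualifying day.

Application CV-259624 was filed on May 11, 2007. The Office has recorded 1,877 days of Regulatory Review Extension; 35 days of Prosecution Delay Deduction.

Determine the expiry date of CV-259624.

Base term: filing date + 23 years → 11 May 2030.
Regulatory Review Extension: +1877 days → 1 July 2035.
Prosecution Delay Deduction: −35 days → 27 May 2035.

May 27, 2035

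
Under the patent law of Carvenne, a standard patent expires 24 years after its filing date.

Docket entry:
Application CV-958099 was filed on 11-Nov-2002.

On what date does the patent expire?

2026-11-11

Filing date + 24 years → 11 November 2026.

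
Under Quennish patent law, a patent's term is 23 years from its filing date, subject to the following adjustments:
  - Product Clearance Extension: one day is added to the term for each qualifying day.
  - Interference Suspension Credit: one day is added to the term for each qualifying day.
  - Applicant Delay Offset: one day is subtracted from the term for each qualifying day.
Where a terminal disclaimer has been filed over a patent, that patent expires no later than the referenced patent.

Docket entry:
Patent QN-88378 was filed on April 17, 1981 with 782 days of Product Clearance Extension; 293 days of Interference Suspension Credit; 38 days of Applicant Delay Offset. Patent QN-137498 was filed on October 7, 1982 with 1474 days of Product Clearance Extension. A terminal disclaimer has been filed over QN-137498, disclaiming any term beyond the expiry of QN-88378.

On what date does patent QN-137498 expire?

2007-02-18

Natural term of QN-137498:
  Base: filing + 23 years → 7 October 2005.
  Product Clearance Extension: +1474 days → 20 October 2009.
Expiry of referenced patent QN-88378:
  Base: filing + 23 years → 17 April 2004.
  Product Clearance Extension: +782 days → 8 June 2006.
  Interference Suspension Credit: +293 days → 28 March 2007.
  Applicant Delay Offset: −38 days → 18 February 2007.
Terminal disclaimer: QN-137498 expires on the earlier of 20 October 2009 and 18 February 2007.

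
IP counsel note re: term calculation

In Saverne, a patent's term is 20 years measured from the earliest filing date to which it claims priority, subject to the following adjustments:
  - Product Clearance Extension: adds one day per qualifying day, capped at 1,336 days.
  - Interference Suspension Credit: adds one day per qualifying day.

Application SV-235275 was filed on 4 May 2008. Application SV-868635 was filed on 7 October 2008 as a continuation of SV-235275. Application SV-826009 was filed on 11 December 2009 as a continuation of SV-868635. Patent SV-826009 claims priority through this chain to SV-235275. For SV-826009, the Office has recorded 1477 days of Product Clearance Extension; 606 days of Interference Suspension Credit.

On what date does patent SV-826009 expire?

August 28, 2033

Earliest priority filing: 4 May 2008.
Base term: 4 May 2008 + 20 years → 4 May 2028.
Product Clearance Extension: 1477 days claimed exceeds the 1336-day cap, so +1336 days → 31 December 2031.
Interference Suspension Credit: +606 days → 28 August 2033.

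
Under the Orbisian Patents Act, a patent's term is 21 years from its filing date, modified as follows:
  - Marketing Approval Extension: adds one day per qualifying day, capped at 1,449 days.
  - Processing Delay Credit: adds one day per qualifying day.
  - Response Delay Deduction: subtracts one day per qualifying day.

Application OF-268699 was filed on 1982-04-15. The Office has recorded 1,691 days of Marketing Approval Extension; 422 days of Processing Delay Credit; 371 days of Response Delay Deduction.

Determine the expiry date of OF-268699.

2007-05-24

Base term: filing date + 21 years → 15 April 2003.
Marketing Approval Extension: 1691 days claimed exceeds the 1449-day cap, so +1449 days → 3 April 2007.
Processing Delay Credit: +422 days → 29 May 2008.
Response Delay Deduction: −371 days → 24 May 2007.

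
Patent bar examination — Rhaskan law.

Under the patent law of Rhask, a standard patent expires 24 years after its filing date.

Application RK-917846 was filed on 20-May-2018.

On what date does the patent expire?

May 20, 2042

Filing date + 24 years → 20 May 2042.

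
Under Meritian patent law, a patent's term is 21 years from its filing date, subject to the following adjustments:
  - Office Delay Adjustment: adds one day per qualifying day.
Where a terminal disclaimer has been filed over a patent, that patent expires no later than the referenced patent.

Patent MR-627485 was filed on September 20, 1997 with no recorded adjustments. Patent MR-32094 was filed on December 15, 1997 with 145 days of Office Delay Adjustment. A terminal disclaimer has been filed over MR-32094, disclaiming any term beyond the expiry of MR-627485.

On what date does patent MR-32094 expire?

September 20, 2018

Natural term of MR-32094:
  Base: filing + 21 years → 15 December 2018.
  Office Delay Adjustment: +145 days → 9 May 2019.
Expiry of referenced patent MR-627485:
  Base: filing + 21 years → 20 September 2018.
Terminal disclaimer: MR-32094 expires on the earlier of 9 May 2019 and 20 September 2018.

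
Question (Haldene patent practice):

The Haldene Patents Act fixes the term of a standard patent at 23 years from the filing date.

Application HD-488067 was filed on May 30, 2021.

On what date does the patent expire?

2044-05-30

Filing date + 23 years → 30 May 2044.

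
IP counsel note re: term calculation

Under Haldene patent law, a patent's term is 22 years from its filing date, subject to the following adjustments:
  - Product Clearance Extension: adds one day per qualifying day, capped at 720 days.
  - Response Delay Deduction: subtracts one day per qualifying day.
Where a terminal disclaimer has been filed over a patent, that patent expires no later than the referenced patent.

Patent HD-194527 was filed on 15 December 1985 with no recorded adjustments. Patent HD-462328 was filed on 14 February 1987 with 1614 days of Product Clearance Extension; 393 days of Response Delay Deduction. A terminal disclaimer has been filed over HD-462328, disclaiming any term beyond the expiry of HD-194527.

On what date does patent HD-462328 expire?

December 15, 2007

Natural term of HD-462328:
  Base: filing + 22 years → 14 February 2009.
  Product Clearance Extension: 1614 days claimed exceeds the 720-day cap, so +720 days → 4 February 2011.
  Response Delay Deduction: −393 days → 7 January 2010.
Expiry of referenced patent HD-194527:
  Base: filing + 22 years → 15 December 2007.
Terminal disclaimer: HD-462328 expires on the earlier of 7 January 2010 and 15 December 2007.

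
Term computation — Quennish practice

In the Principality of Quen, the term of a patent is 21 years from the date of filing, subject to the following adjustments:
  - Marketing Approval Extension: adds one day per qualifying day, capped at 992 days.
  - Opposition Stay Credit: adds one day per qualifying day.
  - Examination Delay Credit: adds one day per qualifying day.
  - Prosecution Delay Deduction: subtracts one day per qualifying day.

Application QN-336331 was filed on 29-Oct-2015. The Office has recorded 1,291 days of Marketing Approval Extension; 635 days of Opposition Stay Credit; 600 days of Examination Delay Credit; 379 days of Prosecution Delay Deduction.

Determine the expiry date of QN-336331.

2041-11-20

Base term: filing date + 21 years → 29 October 2036.
Marketing Approval Extension: 1291 days claimed exceeds the 992-day cap, so +992 days → 18 July 2039.
Opposition Stay Credit: +635 days → 13 April 2041.
Examination Delay Credit: +600 days → 4 December 2042.
Prosecution Delay Deduction: −379 days → 20 November 2041.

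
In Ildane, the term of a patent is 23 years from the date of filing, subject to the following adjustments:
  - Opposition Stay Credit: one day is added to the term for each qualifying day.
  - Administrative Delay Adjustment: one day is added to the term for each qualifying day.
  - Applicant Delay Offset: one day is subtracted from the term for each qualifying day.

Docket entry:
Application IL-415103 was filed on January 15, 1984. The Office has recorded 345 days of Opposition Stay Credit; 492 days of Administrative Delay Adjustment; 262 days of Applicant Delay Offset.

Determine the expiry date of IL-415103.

2008-08-12

Base term: filing date + 23 years → 15 January 2007.
Opposition Stay Credit: +345 days → 26 December 2007.
Administrative Delay Adjustment: +492 days → 1 May 2009.
Applicant Delay Offset: −262 days → 12 August 2008.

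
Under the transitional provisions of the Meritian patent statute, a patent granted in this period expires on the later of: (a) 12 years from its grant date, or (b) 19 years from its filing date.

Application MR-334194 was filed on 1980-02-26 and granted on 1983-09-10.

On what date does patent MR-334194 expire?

1999-02-26

(a) grant + 12 years → 10 September 1995.
(b) filing + 19 years → 26 February 1999.
Later of the two: 26 February 1999.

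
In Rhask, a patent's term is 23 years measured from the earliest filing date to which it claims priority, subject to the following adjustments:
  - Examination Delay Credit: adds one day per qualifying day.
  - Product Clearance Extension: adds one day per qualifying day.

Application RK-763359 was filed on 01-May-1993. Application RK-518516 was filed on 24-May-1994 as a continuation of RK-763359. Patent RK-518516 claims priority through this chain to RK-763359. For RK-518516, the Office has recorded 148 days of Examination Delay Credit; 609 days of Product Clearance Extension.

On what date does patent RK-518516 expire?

Earliest priority filing: 1 May 1993.
Base term: 1 May 1993 + 23 years → 1 May 2016.
Examination Delay Credit: +148 days → 26 September 2016.
Product Clearance Extension: +609 days → 28 May 2018.

2018-05-28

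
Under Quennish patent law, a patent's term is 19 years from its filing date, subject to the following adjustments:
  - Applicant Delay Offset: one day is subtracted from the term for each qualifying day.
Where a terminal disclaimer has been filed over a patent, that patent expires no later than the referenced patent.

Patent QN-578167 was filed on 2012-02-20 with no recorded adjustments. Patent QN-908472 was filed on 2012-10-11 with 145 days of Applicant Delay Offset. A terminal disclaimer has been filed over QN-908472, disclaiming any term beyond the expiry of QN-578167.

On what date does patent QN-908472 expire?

2031-02-20

Natural term of QN-908472:
  Base: filing + 19 years → 11 October 2031.
  Applicant Delay Offset: −145 days → 19 May 2031.
Expiry of referenced patent QN-578167:
  Base: filing + 19 years → 20 February 2031.
Terminal disclaimer: QN-908472 expires on the earlier of 19 May 2031 and 20 February 2031.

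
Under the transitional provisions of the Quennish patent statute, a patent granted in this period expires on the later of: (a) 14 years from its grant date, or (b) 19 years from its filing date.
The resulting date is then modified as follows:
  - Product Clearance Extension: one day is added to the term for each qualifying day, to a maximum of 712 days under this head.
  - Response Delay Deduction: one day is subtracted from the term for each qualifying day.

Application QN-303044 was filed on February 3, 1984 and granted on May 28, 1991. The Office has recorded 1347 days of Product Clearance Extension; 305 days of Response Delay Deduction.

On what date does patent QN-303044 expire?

2006-07-09

(a) grant + 14 years → 28 May 2005.
(b) filing + 19 years → 3 February 2003.
Later of the two: 28 May 2005.
Product Clearance Extension: 1347 days claimed exceeds the 712-day cap, so +712 days → 10 May 2007.
Response Delay Deduction: −305 days → 9 July 2006.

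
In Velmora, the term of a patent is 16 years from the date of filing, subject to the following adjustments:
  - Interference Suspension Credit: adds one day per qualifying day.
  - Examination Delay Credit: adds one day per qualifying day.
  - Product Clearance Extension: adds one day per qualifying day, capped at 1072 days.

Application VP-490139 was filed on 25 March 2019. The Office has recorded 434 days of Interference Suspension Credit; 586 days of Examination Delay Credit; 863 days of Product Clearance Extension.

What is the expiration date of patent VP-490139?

Base term: filing date + 16 years → 25 March 2035.
Interference Suspension Credit: +434 days → 1 June 2036.
Examination Delay Credit: +586 days → 8 January 2038.
Product Clearance Extension: 863 days (within the 1072-day cap) → +863 days → 20 May 2040.

May 20, 2040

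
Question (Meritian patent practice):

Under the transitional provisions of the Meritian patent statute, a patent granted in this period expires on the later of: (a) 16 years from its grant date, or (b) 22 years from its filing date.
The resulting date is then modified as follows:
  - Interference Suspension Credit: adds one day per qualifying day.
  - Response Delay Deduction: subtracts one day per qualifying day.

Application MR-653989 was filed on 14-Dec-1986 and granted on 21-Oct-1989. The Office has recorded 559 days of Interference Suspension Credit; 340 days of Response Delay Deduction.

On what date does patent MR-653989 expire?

(a) grant + 16 years → 21 October 2005.
(b) filing + 22 years → 14 December 2008.
Later of the two: 14 December 2008.
Interference Suspension Credit: +559 days → 26 June 2010.
Response Delay Deduction: −340 days → 21 July 2009.

2009-07-21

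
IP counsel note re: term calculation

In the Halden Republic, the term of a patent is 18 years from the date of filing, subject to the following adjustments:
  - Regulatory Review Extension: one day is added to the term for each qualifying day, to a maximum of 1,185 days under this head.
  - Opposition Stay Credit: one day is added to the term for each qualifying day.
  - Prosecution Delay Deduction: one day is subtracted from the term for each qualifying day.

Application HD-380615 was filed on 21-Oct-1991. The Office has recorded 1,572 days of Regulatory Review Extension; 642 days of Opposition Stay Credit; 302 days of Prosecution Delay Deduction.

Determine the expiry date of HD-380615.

2013-12-24

Base term: filing date + 18 years → 21 October 2009.
Regulatory Review Extension: 1572 days claimed exceeds the 1185-day cap, so +1185 days → 18 January 2013.
Opposition Stay Credit: +642 days → 22 October 2014.
Prosecution Delay Deduction: −302 days → 24 December 2013.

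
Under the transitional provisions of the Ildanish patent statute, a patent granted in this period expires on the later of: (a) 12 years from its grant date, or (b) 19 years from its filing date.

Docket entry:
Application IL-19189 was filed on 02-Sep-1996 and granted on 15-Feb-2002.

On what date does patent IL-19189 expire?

(a) grant + 12 years → 15 February 2014.
(b) filing + 19 years → 2 September 2015.
Later of the two: 2 September 2015.

September 2, 2015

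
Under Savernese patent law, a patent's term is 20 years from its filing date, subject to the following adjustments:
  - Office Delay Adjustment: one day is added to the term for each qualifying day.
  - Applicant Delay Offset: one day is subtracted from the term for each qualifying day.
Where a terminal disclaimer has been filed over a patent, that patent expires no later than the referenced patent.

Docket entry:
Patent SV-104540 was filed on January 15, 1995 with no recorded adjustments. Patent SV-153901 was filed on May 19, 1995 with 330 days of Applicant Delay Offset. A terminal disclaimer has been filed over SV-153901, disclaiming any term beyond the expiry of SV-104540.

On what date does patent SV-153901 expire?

Natural term of SV-153901:
  Base: filing + 20 years → 19 May 2015.
  Applicant Delay Offset: −330 days → 23 June 2014.
Expiry of referenced patent SV-104540:
  Base: filing + 20 years → 15 January 2015.
Terminal disclaimer: SV-153901 expires on the earlier of 23 June 2014 and 15 January 2015.

2014-06-23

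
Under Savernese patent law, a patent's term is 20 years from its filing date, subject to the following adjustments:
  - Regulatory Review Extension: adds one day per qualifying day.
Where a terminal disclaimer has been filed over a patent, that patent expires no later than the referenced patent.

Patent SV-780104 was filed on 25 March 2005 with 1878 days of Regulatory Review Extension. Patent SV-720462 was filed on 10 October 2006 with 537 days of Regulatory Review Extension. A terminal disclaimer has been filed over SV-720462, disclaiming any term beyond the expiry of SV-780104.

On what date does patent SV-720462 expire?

Natural term of SV-720462:
  Base: filing + 20 years → 10 October 2026.
  Regulatory Review Extension: +537 days → 30 March 2028.
Expiry of referenced patent SV-780104:
  Base: filing + 20 years → 25 March 2025.
  Regulatory Review Extension: +1878 days → 16 May 2030.
Terminal disclaimer: SV-720462 expires on the earlier of 30 March 2028 and 16 May 2030.

March 30, 2028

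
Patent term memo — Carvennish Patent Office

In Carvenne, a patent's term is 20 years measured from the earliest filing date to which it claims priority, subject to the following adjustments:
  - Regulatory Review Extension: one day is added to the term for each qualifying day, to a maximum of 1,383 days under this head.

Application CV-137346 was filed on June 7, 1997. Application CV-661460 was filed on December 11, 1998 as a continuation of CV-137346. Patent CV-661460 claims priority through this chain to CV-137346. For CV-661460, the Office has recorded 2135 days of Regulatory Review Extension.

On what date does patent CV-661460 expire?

2021-03-21

Earliest priority filing: 7 June 1997.
Base term: 7 June 1997 + 20 years → 7 June 2017.
Regulatory Review Extension: 2135 days claimed exceeds the 1383-day cap, so +1383 days → 21 March 2021.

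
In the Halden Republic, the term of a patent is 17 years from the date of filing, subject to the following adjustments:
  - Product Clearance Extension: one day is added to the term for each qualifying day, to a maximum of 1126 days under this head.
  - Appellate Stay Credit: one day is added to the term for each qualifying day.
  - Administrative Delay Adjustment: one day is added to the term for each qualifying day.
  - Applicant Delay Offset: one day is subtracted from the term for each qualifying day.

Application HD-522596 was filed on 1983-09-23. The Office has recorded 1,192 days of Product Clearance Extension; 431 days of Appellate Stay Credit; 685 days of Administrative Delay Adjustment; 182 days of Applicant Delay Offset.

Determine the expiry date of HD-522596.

2006-05-15

Base term: filing date + 17 years → 23 September 2000.
Product Clearance Extension: 1192 days claimed exceeds the 1126-day cap, so +1126 days → 24 October 2003.
Appellate Stay Credit: +431 days → 28 December 2004.
Administrative Delay Adjustment: +685 days → 13 November 2006.
Applicant Delay Offset: −182 days → 15 May 2006.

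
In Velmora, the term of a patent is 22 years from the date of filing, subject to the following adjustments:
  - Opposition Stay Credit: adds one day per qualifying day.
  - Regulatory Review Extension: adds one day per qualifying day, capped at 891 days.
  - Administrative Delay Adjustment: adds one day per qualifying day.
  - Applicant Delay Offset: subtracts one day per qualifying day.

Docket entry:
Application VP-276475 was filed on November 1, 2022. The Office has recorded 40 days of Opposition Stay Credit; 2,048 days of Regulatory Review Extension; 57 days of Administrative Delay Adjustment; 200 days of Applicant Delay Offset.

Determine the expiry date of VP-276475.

Base term: filing date + 22 years → 1 November 2044.
Opposition Stay Credit: +40 days → 11 December 2044.
Regulatory Review Extension: 2048 days claimed exceeds the 891-day cap, so +891 days → 21 May 2047.
Administrative Delay Adjustment: +57 days → 17 July 2047.
Applicant Delay Offset: −200 days → 29 December 2046.

December 29, 2046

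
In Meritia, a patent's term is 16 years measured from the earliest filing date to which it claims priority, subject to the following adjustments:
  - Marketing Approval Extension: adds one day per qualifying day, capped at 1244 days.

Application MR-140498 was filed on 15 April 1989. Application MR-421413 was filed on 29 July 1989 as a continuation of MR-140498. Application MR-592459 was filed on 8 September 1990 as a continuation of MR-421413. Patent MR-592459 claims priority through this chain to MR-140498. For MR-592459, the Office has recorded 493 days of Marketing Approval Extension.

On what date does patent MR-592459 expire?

Earliest priority filing: 15 April 1989.
Base term: 15 April 1989 + 16 years → 15 April 2005.
Marketing Approval Extension: 493 days (within the 1244-day cap) → +493 days → 21 August 2006.

2006-08-21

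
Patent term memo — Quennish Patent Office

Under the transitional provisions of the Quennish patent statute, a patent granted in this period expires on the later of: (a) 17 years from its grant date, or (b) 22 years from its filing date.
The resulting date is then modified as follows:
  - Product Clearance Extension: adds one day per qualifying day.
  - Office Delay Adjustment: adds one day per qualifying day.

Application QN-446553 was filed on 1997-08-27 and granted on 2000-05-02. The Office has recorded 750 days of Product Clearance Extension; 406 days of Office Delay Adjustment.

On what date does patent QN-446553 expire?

2022-10-26

(a) grant + 17 years → 2 May 2017.
(b) filing + 22 years → 27 August 2019.
Later of the two: 27 August 2019.
Product Clearance Extension: +750 days → 15 September 2021.
Office Delay Adjustment: +406 days → 26 October 2022.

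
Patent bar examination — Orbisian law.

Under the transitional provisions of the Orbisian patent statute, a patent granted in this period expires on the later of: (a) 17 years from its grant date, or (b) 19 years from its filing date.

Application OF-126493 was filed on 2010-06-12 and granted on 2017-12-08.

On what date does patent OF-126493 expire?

2034-12-08

(a) grant + 17 years → 8 December 2034.
(b) filing + 19 years → 12 June 2029.
Later of the two: 8 December 2034.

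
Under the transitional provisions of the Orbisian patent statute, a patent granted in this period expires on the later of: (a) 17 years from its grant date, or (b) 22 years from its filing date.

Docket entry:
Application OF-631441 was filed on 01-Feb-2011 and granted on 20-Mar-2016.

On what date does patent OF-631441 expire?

March 20, 2033

(a) grant + 17 years → 20 March 2033.
(b) filing + 22 years → 1 February 2033.
Later of the two: 20 March 2033.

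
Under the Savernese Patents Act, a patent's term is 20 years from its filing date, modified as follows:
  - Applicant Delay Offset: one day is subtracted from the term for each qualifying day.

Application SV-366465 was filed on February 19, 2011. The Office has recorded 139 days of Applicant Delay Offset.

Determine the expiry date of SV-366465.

Base term: filing date + 20 years → 19 February 2031.
Applicant Delay Offset: −139 days → 3 October 2030.

October 3, 2030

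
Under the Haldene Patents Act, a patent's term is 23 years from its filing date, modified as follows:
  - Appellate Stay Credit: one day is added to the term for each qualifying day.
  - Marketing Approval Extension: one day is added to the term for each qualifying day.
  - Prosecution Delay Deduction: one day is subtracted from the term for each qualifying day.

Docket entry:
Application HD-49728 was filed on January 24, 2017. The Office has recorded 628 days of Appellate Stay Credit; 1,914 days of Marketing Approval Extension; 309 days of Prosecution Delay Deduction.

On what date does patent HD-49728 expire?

2046-03-06

Base term: filing date + 23 years → 24 January 2040.
Appellate Stay Credit: +628 days → 13 October 2041.
Marketing Approval Extension: +1914 days → 9 January 2047.
Prosecution Delay Deduction: −309 days → 6 March 2046.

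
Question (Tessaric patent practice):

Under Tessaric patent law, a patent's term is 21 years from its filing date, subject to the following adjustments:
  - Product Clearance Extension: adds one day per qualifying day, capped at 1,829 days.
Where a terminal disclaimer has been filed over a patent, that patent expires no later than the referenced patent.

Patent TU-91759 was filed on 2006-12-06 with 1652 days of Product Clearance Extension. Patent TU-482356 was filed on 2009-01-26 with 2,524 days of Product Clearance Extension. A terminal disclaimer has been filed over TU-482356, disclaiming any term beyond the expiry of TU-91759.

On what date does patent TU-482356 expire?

2032-06-14

Natural term of TU-482356:
  Base: filing + 21 years → 26 January 2030.
  Product Clearance Extension: 2524 days claimed exceeds the 1829-day cap, so +1829 days → 29 January 2035.
Expiry of referenced patent TU-91759:
  Base: filing + 21 years → 6 December 2027.
  Product Clearance Extension: 1652 days (within the 1829-day cap) → +1652 days → 14 June 2032.
Terminal disclaimer: TU-482356 expires on the earlier of 29 January 2035 and 14 June 2032.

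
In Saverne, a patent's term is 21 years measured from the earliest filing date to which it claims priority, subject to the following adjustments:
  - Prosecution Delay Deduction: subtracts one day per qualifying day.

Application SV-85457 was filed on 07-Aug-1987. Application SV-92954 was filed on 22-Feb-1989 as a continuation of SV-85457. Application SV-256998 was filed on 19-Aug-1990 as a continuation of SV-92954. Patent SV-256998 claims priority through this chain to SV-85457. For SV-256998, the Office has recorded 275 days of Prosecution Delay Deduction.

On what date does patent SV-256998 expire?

2007-11-06

Earliest priority filing: 7 August 1987.
Base term: 7 August 1987 + 21 years → 7 August 2008.
Prosecution Delay Deduction: −275 days → 6 November 2007.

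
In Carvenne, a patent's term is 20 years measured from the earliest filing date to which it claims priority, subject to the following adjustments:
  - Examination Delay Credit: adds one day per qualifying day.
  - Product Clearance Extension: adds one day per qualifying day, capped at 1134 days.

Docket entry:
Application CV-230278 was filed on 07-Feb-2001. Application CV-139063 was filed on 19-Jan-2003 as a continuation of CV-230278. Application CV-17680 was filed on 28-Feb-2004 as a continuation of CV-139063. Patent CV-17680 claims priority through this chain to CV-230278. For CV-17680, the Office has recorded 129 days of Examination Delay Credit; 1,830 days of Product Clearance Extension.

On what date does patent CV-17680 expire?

Earliest priority filing: 7 February 2001.
Base term: 7 February 2001 + 20 years → 7 February 2021.
Examination Delay Credit: +129 days → 16 June 2021.
Product Clearance Extension: 1830 days claimed exceeds the 1134-day cap, so +1134 days → 24 July 2024.

July 24, 2024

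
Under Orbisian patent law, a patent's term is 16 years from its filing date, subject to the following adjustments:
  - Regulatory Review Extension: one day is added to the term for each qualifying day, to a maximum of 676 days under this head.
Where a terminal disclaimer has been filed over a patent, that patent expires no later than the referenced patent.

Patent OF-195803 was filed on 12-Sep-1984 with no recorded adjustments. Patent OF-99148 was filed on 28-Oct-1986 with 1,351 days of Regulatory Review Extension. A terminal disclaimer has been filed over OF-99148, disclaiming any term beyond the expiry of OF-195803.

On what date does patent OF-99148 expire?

2000-09-12

Natural term of OF-99148:
  Base: filing + 16 years → 28 October 2002.
  Regulatory Review Extension: 1351 days claimed exceeds the 676-day cap, so +676 days → 3 September 2004.
Expiry of referenced patent OF-195803:
  Base: filing + 16 years → 12 September 2000.
Terminal disclaimer: OF-99148 expires on the earlier of 3 September 2004 and 12 September 2000.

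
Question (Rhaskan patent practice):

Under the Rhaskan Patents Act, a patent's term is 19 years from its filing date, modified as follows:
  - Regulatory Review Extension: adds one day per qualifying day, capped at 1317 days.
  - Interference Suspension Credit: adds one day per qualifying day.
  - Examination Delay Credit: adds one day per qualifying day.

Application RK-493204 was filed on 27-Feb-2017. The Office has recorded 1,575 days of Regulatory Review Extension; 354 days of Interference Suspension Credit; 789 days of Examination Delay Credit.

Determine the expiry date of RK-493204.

Base term: filing date + 19 years → 27 February 2036.
Regulatory Review Extension: 1575 days claimed exceeds the 1317-day cap, so +1317 days → 6 October 2039.
Interference Suspension Credit: +354 days → 24 September 2040.
Examination Delay Credit: +789 days → 22 November 2042.

November 22, 2042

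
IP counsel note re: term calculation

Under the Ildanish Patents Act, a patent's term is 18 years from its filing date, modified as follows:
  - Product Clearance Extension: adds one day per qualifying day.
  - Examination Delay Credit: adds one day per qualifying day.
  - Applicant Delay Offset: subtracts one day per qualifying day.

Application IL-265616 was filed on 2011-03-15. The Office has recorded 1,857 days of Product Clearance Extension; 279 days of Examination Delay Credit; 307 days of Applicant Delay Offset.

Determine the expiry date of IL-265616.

2034-03-18

Base term: filing date + 18 years → 15 March 2029.
Product Clearance Extension: +1857 days → 15 April 2034.
Examination Delay Credit: +279 days → 19 January 2035.
Applicant Delay Offset: −307 days → 18 March 2034.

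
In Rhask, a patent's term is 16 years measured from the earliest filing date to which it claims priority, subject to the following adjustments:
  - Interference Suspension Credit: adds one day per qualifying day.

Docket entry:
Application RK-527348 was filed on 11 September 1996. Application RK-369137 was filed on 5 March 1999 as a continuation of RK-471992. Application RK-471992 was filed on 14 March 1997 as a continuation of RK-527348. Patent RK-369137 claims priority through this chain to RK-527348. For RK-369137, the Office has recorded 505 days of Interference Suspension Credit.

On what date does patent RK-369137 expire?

Earliest priority filing: 11 September 1996.
Base term: 11 September 1996 + 16 years → 11 September 2012.
Interference Suspension Credit: +505 days → 29 January 2014.

January 29, 2014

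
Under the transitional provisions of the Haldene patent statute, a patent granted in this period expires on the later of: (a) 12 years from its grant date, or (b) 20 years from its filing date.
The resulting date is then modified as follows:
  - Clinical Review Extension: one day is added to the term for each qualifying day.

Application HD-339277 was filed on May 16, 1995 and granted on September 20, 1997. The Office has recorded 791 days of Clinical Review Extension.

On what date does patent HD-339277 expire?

(a) grant + 12 years → 20 September 2009.
(b) filing + 20 years → 16 May 2015.
Later of the two: 16 May 2015.
Clinical Review Extension: +791 days → 15 July 2017.

July 15, 2017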